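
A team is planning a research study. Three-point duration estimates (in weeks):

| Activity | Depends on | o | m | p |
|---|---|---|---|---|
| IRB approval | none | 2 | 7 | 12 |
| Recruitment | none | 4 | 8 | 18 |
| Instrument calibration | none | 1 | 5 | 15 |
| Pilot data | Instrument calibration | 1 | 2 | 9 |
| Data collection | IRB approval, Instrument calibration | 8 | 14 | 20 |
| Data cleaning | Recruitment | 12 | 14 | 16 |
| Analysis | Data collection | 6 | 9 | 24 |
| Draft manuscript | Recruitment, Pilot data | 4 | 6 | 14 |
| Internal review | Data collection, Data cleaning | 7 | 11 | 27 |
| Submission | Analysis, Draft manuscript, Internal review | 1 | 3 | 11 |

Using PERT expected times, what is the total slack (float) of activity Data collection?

2 weeks

te_IRB approval = (2 + 4·7 + 12)/6 = 42/6 = 7
te_Recruitment = (4 + 4·8 + 18)/6 = 54/6 = 9
te_Instrument calibration = (1 + 4·5 + 15)/6 = 36/6 = 6
te_Pilot data = (1 + 4·2 + 9)/6 = 18/6 = 3
te_Data collection = (8 + 4·14 + 20)/6 = 84/6 = 14
te_Data cleaning = (12 + 4·14 + 16)/6 = 84/6 = 14
te_Analysis = (6 + 4·9 + 24)/6 = 66/6 = 11
te_Draft manuscript = (4 + 4·6 + 14)/6 = 42/6 = 7
te_Internal review = (7 + 4·11 + 27)/6 = 78/6 = 13
te_Submission = (1 + 4·3 + 11)/6 = 24/6 = 4

Forward pass:
ES_IRB approval = 0; EF_IRB approval = 7
ES_Recruitment = 0; EF_Recruitment = 9
ES_Instrument calibration = 0; EF_Instrument calibration = 6
ES_Pilot data = 6; EF_Pilot data = 6+3 = 9
ES_Data collection = max(EF_IRB approval=7, EF_Instrument calibration=6) = 7; EF_Data collection = 7+14 = 21
ES_Data cleaning = 9; EF_Data cleaning = 9+14 = 23
ES_Analysis = 21; EF_Analysis = 21+11 = 32
ES_Draft manuscript = max(EF_Recruitment=9, EF_Pilot data=9) = 9; EF_Draft manuscript = 9+7 = 16
ES_Internal review = max(EF_Data collection=21, EF_Data cleaning=23) = 23; EF_Internal review = 23+13 = 36
ES_Submission = max(EF_Analysis=32, EF_Draft manuscript=16, EF_Internal review=36) = 36; EF_Submission = 36+4 = 40
Expected project duration μ = 40 weeks. Critical path: Recruitment → Data cleaning → Internal review → Submission.

Backward pass:
LF_Submission = 40; LS_Submission = 40−4 = 36
LF_Internal review = LS_Submission = 36; LS_Internal review = 36−13 = 23
LF_Draft manuscript = LS_Submission = 36; LS_Draft manuscript = 36−7 = 29
LF_Analysis = LS_Submission = 36; LS_Analysis = 36−11 = 25
LF_Data cleaning = LS_Internal review = 23; LS_Data cleaning = 23−14 = 9
LF_Data collection = min(LS_Analysis=25, LS_Internal review=23) = 23; LS_Data collection = 23−14 = 9
LF_Pilot data = LS_Draft manuscript = 29; LS_Pilot data = 29−3 = 26
LF_Instrument calibration = min(LS_Pilot data=26, LS_Data collection=9) = 9; LS_Instrument calibration = 9−6 = 3
LF_Recruitment = min(LS_Data cleaning=9, LS_Draft manuscript=29) = 9; LS_Recruitment = 9−9 = 0
LF_IRB approval = LS_Data collection = 9; LS_IRB approval = 9−7 = 2
Slack_Data collection = LS_Data collection − ES_Data collection = 9 − 7 = 2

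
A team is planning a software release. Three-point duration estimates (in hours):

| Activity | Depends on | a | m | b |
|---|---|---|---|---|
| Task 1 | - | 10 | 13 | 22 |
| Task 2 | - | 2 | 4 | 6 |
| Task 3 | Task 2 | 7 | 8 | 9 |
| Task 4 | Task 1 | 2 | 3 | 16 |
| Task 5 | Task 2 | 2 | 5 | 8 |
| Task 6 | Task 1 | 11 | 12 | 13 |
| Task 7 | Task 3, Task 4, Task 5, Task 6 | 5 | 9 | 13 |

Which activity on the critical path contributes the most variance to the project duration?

Task 1

te_Task 1 = (10 + 4·13 + 22)/6 = 84/6 = 14; σ²_Task 1 = ((22−10)/6)² = 4.000
te_Task 2 = (2 + 4·4 + 6)/6 = 24/6 = 4; σ²_Task 2 = ((6−2)/6)² = 0.444
te_Task 3 = (7 + 4·8 + 9)/6 = 48/6 = 8; σ²_Task 3 = ((9−7)/6)² = 0.111
te_Task 4 = (2 + 4·3 + 16)/6 = 30/6 = 5; σ²_Task 4 = ((16−2)/6)² = 5.444
te_Task 5 = (2 + 4·5 + 8)/6 = 30/6 = 5; σ²_Task 5 = ((8−2)/6)² = 1.000
te_Task 6 = (11 + 4·12 + 13)/6 = 72/6 = 12; σ²_Task 6 = ((13−11)/6)² = 0.111
te_Task 7 = (5 + 4·9 + 13)/6 = 54/6 = 9; σ²_Task 7 = ((13−5)/6)² = 1.778

Forward pass:
ES_Task 1 = 0; EF_Task 1 = 14
ES_Task 2 = 0; EF_Task 2 = 4
ES_Task 3 = 4; EF_Task 3 = 4+8 = 12
ES_Task 4 = 14; EF_Task 4 = 14+5 = 19
ES_Task 5 = 4; EF_Task 5 = 4+5 = 9
ES_Task 6 = 14; EF_Task 6 = 14+12 = 26
ES_Task 7 = max(EF_Task 3=12, EF_Task 4=19, EF_Task 5=9, EF_Task 6=26) = 26; EF_Task 7 = 26+9 = 35
Expected project duration μ = 35 hours. Critical path: Task 1 → Task 6 → Task 7.

Variances on critical path: σ²_Task 1=4.000, σ²_Task 6=0.111, σ²_Task 7=1.778.
Largest is σ²_Task 1 = 4.000.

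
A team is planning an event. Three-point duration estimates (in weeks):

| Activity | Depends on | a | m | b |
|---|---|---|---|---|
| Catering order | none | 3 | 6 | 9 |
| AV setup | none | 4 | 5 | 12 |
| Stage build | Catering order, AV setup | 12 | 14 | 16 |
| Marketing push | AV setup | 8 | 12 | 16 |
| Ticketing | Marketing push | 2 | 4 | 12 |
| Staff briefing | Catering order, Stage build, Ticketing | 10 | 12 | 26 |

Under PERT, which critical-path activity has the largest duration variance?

te_Catering order = (3 + 4·6 + 9)/6 = 36/6 = 6; σ²_Catering order = ((9−3)/6)² = 1.000
te_AV setup = (4 + 4·5 + 12)/6 = 36/6 = 6; σ²_AV setup = ((12−4)/6)² = 1.778
te_Stage build = (12 + 4·14 + 16)/6 = 84/6 = 14; σ²_Stage build = ((16−12)/6)² = 0.444
te_Marketing push = (8 + 4·12 + 16)/6 = 72/6 = 12; σ²_Marketing push = ((16−8)/6)² = 1.778
te_Ticketing = (2 + 4·4 + 12)/6 = 30/6 = 5; σ²_Ticketing = ((12−2)/6)² = 2.778
te_Staff briefing = (10 + 4·12 + 26)/6 = 84/6 = 14; σ²_Staff briefing = ((26−10)/6)² = 7.111

Forward pass:
ES_Catering order = 0; EF_Catering order = 6
ES_AV setup = 0; EF_AV setup = 6
ES_Stage build = max(EF_Catering order=6, EF_AV setup=6) = 6; EF_Stage build = 6+14 = 20
ES_Marketing push = 6; EF_Marketing push = 6+12 = 18
ES_Ticketing = 18; EF_Ticketing = 18+5 = 23
ES_Staff briefing = max(EF_Catering order=6, EF_Stage build=20, EF_Ticketing=23) = 23; EF_Staff briefing = 23+14 = 37
Expected project duration μ = 37 weeks. Critical path: AV setup → Marketing push → Ticketing → Staff briefing.

Variances on critical path: σ²_AV setup=1.778, σ²_Marketing push=1.778, σ²_Ticketing=2.778, σ²_Staff briefing=7.111.
Largest is σ²_Staff briefing = 7.111.

Staff briefing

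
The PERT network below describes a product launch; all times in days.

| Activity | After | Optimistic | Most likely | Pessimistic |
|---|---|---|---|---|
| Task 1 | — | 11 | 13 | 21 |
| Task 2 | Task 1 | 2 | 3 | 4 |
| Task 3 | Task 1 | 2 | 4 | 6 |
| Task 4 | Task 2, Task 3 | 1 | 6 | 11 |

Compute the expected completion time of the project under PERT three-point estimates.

24 days

te_Task 1 = (11 + 4·13 + 21)/6 = 84/6 = 14
te_Task 2 = (2 + 4·3 + 4)/6 = 18/6 = 3
te_Task 3 = (2 + 4·4 + 6)/6 = 24/6 = 4
te_Task 4 = (1 + 4·6 + 11)/6 = 36/6 = 6

Forward pass:
ES_Task 1 = 0; EF_Task 1 = 14
ES_Task 2 = 14; EF_Task 2 = 14+3 = 17
ES_Task 3 = 14; EF_Task 3 = 14+4 = 18
ES_Task 4 = max(EF_Task 2=17, EF_Task 3=18) = 18; EF_Task 4 = 18+6 = 24
Expected project duration μ = 24 days. Critical path: Task 1 → Task 3 → Task 4.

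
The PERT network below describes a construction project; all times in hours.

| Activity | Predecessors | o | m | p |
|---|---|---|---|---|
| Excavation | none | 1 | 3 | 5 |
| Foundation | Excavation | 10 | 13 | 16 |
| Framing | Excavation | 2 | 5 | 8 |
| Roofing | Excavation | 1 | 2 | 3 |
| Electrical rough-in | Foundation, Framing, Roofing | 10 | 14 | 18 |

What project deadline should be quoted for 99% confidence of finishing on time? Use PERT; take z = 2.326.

te_Excavation = (1 + 4·3 + 5)/6 = 18/6 = 3; σ²_Excavation = ((5−1)/6)² = 0.444
te_Foundation = (10 + 4·13 + 16)/6 = 78/6 = 13; σ²_Foundation = ((16−10)/6)² = 1.000
te_Framing = (2 + 4·5 + 8)/6 = 30/6 = 5; σ²_Framing = ((8−2)/6)² = 1.000
te_Roofing = (1 + 4·2 + 3)/6 = 12/6 = 2; σ²_Roofing = ((3−1)/6)² = 0.111
te_Electrical rough-in = (10 + 4·14 + 18)/6 = 84/6 = 14; σ²_Electrical rough-in = ((18−10)/6)² = 1.778

Forward pass:
ES_Excavation = 0; EF_Excavation = 3
ES_Foundation = 3; EF_Foundation = 3+13 = 16
ES_Framing = 3; EF_Framing = 3+5 = 8
ES_Roofing = 3; EF_Roofing = 3+2 = 5
ES_Electrical rough-in = max(EF_Foundation=16, EF_Framing=8, EF_Roofing=5) = 16; EF_Electrical rough-in = 16+14 = 30
Expected project duration μ = 30 hours. Critical path: Excavation → Foundation → Electrical rough-in.

Variance along critical path = 0.444 + 1.000 + 1.778 = 3.222; σ = 1.795 hours.
D = μ + z·σ = 30 + 2.326·1.795 = 34.2 hours

34.2 hours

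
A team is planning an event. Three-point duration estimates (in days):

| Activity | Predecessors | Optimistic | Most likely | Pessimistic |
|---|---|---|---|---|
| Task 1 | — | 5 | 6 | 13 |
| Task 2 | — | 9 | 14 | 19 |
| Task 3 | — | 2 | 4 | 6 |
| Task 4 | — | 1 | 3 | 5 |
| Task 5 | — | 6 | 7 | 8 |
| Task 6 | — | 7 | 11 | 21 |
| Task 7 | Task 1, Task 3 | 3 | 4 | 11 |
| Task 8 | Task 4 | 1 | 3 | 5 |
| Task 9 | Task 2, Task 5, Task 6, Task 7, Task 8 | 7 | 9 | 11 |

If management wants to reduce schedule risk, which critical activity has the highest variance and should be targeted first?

Task 2

te_Task 1 = (5 + 4·6 + 13)/6 = 42/6 = 7; σ²_Task 1 = ((13−5)/6)² = 1.778
te_Task 2 = (9 + 4·14 + 19)/6 = 84/6 = 14; σ²_Task 2 = ((19−9)/6)² = 2.778
te_Task 3 = (2 + 4·4 + 6)/6 = 24/6 = 4; σ²_Task 3 = ((6−2)/6)² = 0.444
te_Task 4 = (1 + 4·3 + 5)/6 = 18/6 = 3; σ²_Task 4 = ((5−1)/6)² = 0.444
te_Task 5 = (6 + 4·7 + 8)/6 = 42/6 = 7; σ²_Task 5 = ((8−6)/6)² = 0.111
te_Task 6 = (7 + 4·11 + 21)/6 = 72/6 = 12; σ²_Task 6 = ((21−7)/6)² = 5.444
te_Task 7 = (3 + 4·4 + 11)/6 = 30/6 = 5; σ²_Task 7 = ((11−3)/6)² = 1.778
te_Task 8 = (1 + 4·3 + 5)/6 = 18/6 = 3; σ²_Task 8 = ((5−1)/6)² = 0.444
te_Task 9 = (7 + 4·9 + 11)/6 = 54/6 = 9; σ²_Task 9 = ((11−7)/6)² = 0.444

Forward pass:
ES_Task 1 = 0; EF_Task 1 = 7
ES_Task 2 = 0; EF_Task 2 = 14
ES_Task 3 = 0; EF_Task 3 = 4
ES_Task 4 = 0; EF_Task 4 = 3
ES_Task 5 = 0; EF_Task 5 = 7
ES_Task 6 = 0; EF_Task 6 = 12
ES_Task 7 = max(EF_Task 1=7, EF_Task 3=4) = 7; EF_Task 7 = 7+5 = 12
ES_Task 8 = 3; EF_Task 8 = 3+3 = 6
ES_Task 9 = max(EF_Task 2=14, EF_Task 5=7, EF_Task 6=12, EF_Task 7=12, EF_Task 8=6) = 14; EF_Task 9 = 14+9 = 23
Expected project duration μ = 23 days. Critical path: Task 2 → Task 9.

Variances on critical path: σ²_Task 2=2.778, σ²_Task 9=0.444.
Largest is σ²_Task 2 = 2.778.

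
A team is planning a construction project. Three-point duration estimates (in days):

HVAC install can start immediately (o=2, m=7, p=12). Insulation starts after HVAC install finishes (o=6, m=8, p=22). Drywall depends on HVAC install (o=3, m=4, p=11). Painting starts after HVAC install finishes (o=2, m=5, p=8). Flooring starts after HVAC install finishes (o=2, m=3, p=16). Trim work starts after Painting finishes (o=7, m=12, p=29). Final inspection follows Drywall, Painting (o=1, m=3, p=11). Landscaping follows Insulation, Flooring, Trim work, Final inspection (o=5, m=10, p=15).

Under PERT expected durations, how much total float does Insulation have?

te_HVAC install = (2 + 4·7 + 12)/6 = 42/6 = 7
te_Insulation = (6 + 4·8 + 22)/6 = 60/6 = 10
te_Drywall = (3 + 4·4 + 11)/6 = 30/6 = 5
te_Painting = (2 + 4·5 + 8)/6 = 30/6 = 5
te_Flooring = (2 + 4·3 + 16)/6 = 30/6 = 5
te_Trim work = (7 + 4·12 + 29)/6 = 84/6 = 14
te_Final inspection = (1 + 4·3 + 11)/6 = 24/6 = 4
te_Landscaping = (5 + 4·10 + 15)/6 = 60/6 = 10

Forward pass:
ES_HVAC install = 0; EF_HVAC install = 7
ES_Insulation = 7; EF_Insulation = 7+10 = 17
ES_Drywall = 7; EF_Drywall = 7+5 = 12
ES_Painting = 7; EF_Painting = 7+5 = 12
ES_Flooring = 7; EF_Flooring = 7+5 = 12
ES_Trim work = 12; EF_Trim work = 12+14 = 26
ES_Final inspection = max(EF_Drywall=12, EF_Painting=12) = 12; EF_Final inspection = 12+4 = 16
ES_Landscaping = max(EF_Insulation=17, EF_Flooring=12, EF_Trim work=26, EF_Final inspection=16) = 26; EF_Landscaping = 26+10 = 36
Expected project duration μ = 36 days. Critical path: HVAC install → Painting → Trim work → Landscaping.

Backward pass:
LF_Landscaping = 36; LS_Landscaping = 36−10 = 26
LF_Final inspection = LS_Landscaping = 26; LS_Final inspection = 26−4 = 22
LF_Trim work = LS_Landscaping = 26; LS_Trim work = 26−14 = 12
LF_Flooring = LS_Landscaping = 26; LS_Flooring = 26−5 = 21
LF_Painting = min(LS_Trim work=12, LS_Final inspection=22) = 12; LS_Painting = 12−5 = 7
LF_Drywall = LS_Final inspection = 22; LS_Drywall = 22−5 = 17
LF_Insulation = LS_Landscaping = 26; LS_Insulation = 26−10 = 16
LF_HVAC install = min(LS_Insulation=16, LS_Drywall=17, LS_Painting=7, LS_Flooring=21) = 7; LS_HVAC install = 7−7 = 0
Slack_Insulation = LS_Insulation − ES_Insulation = 16 − 7 = 9

9 days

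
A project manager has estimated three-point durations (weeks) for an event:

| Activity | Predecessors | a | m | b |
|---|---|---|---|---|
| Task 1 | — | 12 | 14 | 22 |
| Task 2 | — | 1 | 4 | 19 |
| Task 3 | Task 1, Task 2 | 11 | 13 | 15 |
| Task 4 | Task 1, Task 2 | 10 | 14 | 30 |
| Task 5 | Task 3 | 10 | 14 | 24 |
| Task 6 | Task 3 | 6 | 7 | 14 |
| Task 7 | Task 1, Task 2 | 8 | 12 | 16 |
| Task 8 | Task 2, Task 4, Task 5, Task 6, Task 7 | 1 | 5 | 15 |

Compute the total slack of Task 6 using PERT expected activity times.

7 weeks

te_Task 1 = (12 + 4·14 + 22)/6 = 90/6 = 15
te_Task 2 = (1 + 4·4 + 19)/6 = 36/6 = 6
te_Task 3 = (11 + 4·13 + 15)/6 = 78/6 = 13
te_Task 4 = (10 + 4·14 + 30)/6 = 96/6 = 16
te_Task 5 = (10 + 4·14 + 24)/6 = 90/6 = 15
te_Task 6 = (6 + 4·7 + 14)/6 = 48/6 = 8
te_Task 7 = (8 + 4·12 + 16)/6 = 72/6 = 12
te_Task 8 = (1 + 4·5 + 15)/6 = 36/6 = 6

Forward pass:
ES_Task 1 = 0; EF_Task 1 = 15
ES_Task 2 = 0; EF_Task 2 = 6
ES_Task 3 = max(EF_Task 1=15, EF_Task 2=6) = 15; EF_Task 3 = 15+13 = 28
ES_Task 4 = max(EF_Task 1=15, EF_Task 2=6) = 15; EF_Task 4 = 15+16 = 31
ES_Task 5 = 28; EF_Task 5 = 28+15 = 43
ES_Task 6 = 28; EF_Task 6 = 28+8 = 36
ES_Task 7 = max(EF_Task 1=15, EF_Task 2=6) = 15; EF_Task 7 = 15+12 = 27
ES_Task 8 = max(EF_Task 2=6, EF_Task 4=31, EF_Task 5=43, EF_Task 6=36, EF_Task 7=27) = 43; EF_Task 8 = 43+6 = 49
Expected project duration μ = 49 weeks. Critical path: Task 1 → Task 3 → Task 5 → Task 8.

Backward pass:
LF_Task 8 = 49; LS_Task 8 = 49−6 = 43
LF_Task 7 = LS_Task 8 = 43; LS_Task 7 = 43−12 = 31
LF_Task 6 = LS_Task 8 = 43; LS_Task 6 = 43−8 = 35
LF_Task 5 = LS_Task 8 = 43; LS_Task 5 = 43−15 = 28
LF_Task 4 = LS_Task 8 = 43; LS_Task 4 = 43−16 = 27
LF_Task 3 = min(LS_Task 5=28, LS_Task 6=35) = 28; LS_Task 3 = 28−13 = 15
LF_Task 2 = min(LS_Task 3=15, LS_Task 4=27, LS_Task 7=31, LS_Task 8=43) = 15; LS_Task 2 = 15−6 = 9
LF_Task 1 = min(LS_Task 3=15, LS_Task 4=27, LS_Task 7=31) = 15; LS_Task 1 = 15−15 = 0
Slack_Task 6 = LS_Task 6 − ES_Task 6 = 35 − 28 = 7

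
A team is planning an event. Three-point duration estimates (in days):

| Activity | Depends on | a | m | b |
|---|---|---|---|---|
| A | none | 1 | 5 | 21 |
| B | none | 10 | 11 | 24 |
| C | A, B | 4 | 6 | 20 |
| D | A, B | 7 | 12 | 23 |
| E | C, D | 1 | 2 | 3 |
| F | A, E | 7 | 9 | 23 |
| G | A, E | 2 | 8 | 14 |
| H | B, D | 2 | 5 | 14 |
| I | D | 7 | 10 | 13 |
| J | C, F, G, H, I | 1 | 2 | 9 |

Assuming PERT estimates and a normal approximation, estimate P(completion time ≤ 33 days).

0.026

te_A = (1 + 4·5 + 21)/6 = 42/6 = 7; σ²_A = ((21−1)/6)² = 11.111
te_B = (10 + 4·11 + 24)/6 = 78/6 = 13; σ²_B = ((24−10)/6)² = 5.444
te_C = (4 + 4·6 + 20)/6 = 48/6 = 8; σ²_C = ((20−4)/6)² = 7.111
te_D = (7 + 4·12 + 23)/6 = 78/6 = 13; σ²_D = ((23−7)/6)² = 7.111
te_E = (1 + 4·2 + 3)/6 = 12/6 = 2; σ²_E = ((3−1)/6)² = 0.111
te_F = (7 + 4·9 + 23)/6 = 66/6 = 11; σ²_F = ((23−7)/6)² = 7.111
te_G = (2 + 4·8 + 14)/6 = 48/6 = 8; σ²_G = ((14−2)/6)² = 4.000
te_H = (2 + 4·5 + 14)/6 = 36/6 = 6; σ²_H = ((14−2)/6)² = 4.000
te_I = (7 + 4·10 + 13)/6 = 60/6 = 10; σ²_I = ((13−7)/6)² = 1.000
te_J = (1 + 4·2 + 9)/6 = 18/6 = 3; σ²_J = ((9−1)/6)² = 1.778

Forward pass:
ES_A = 0; EF_A = 7
ES_B = 0; EF_B = 13
ES_C = max(EF_A=7, EF_B=13) = 13; EF_C = 13+8 = 21
ES_D = max(EF_A=7, EF_B=13) = 13; EF_D = 13+13 = 26
ES_E = max(EF_C=21, EF_D=26) = 26; EF_E = 26+2 = 28
ES_F = max(EF_A=7, EF_E=28) = 28; EF_F = 28+11 = 39
ES_G = max(EF_A=7, EF_E=28) = 28; EF_G = 28+8 = 36
ES_H = max(EF_B=13, EF_D=26) = 26; EF_H = 26+6 = 32
ES_I = 26; EF_I = 26+10 = 36
ES_J = max(EF_C=21, EF_F=39, EF_G=36, EF_H=32, EF_I=36) = 39; EF_J = 39+3 = 42
Expected project duration μ = 42 days. Critical path: B → D → E → F → J.

Variance along critical path = 5.444 + 7.111 + 0.111 + 7.111 + 1.778 = 21.556; σ = √21.556 = 4.643 days.
Z = (33 − 42) / 4.643 = -1.938
P(T ≤ 33) = Φ(-1.938) ≈ 0.026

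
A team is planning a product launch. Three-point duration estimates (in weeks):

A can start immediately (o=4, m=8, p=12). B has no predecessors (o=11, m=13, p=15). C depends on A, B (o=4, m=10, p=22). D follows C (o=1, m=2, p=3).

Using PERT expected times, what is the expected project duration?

26 weeks

te_A = (4 + 4·8 + 12)/6 = 48/6 = 8
te_B = (11 + 4·13 + 15)/6 = 78/6 = 13
te_C = (4 + 4·10 + 22)/6 = 66/6 = 11
te_D = (1 + 4·2 + 3)/6 = 12/6 = 2

Forward pass:
ES_A = 0; EF_A = 8
ES_B = 0; EF_B = 13
ES_C = max(EF_A=8, EF_B=13) = 13; EF_C = 13+11 = 24
ES_D = 24; EF_D = 24+2 = 26
Expected project duration μ = 26 weeks. Critical path: B → C → D.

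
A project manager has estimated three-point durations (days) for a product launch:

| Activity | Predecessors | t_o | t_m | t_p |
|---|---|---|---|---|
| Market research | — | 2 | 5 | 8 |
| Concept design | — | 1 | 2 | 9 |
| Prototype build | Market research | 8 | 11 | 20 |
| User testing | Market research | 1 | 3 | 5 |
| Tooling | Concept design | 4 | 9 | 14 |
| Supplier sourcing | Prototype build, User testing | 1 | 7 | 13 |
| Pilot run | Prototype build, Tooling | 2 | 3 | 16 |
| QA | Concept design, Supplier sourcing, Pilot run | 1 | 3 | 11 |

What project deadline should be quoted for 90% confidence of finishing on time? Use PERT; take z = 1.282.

te_Market research = (2 + 4·5 + 8)/6 = 30/6 = 5; σ²_Market research = ((8−2)/6)² = 1.000
te_Concept design = (1 + 4·2 + 9)/6 = 18/6 = 3; σ²_Concept design = ((9−1)/6)² = 1.778
te_Prototype build = (8 + 4·11 + 20)/6 = 72/6 = 12; σ²_Prototype build = ((20−8)/6)² = 4.000
te_User testing = (1 + 4·3 + 5)/6 = 18/6 = 3; σ²_User testing = ((5−1)/6)² = 0.444
te_Tooling = (4 + 4·9 + 14)/6 = 54/6 = 9; σ²_Tooling = ((14−4)/6)² = 2.778
te_Supplier sourcing = (1 + 4·7 + 13)/6 = 42/6 = 7; σ²_Supplier sourcing = ((13−1)/6)² = 4.000
te_Pilot run = (2 + 4·3 + 16)/6 = 30/6 = 5; σ²_Pilot run = ((16−2)/6)² = 5.444
te_QA = (1 + 4·3 + 11)/6 = 24/6 = 4; σ²_QA = ((11−1)/6)² = 2.778

Forward pass:
ES_Market research = 0; EF_Market research = 5
ES_Concept design = 0; EF_Concept design = 3
ES_Prototype build = 5; EF_Prototype build = 5+12 = 17
ES_User testing = 5; EF_User testing = 5+3 = 8
ES_Tooling = 3; EF_Tooling = 3+9 = 12
ES_Supplier sourcing = max(EF_Prototype build=17, EF_User testing=8) = 17; EF_Supplier sourcing = 17+7 = 24
ES_Pilot run = max(EF_Prototype build=17, EF_Tooling=12) = 17; EF_Pilot run = 17+5 = 22
ES_QA = max(EF_Concept design=3, EF_Supplier sourcing=24, EF_Pilot run=22) = 24; EF_QA = 24+4 = 28
Expected project duration μ = 28 days. Critical path: Market research → Prototype build → Supplier sourcing → QA.

Variance along critical path = 1.000 + 4.000 + 4.000 + 2.778 = 11.778; σ = 3.432 days.
D = μ + z·σ = 28 + 1.282·3.432 = 32.4 days

32.4 days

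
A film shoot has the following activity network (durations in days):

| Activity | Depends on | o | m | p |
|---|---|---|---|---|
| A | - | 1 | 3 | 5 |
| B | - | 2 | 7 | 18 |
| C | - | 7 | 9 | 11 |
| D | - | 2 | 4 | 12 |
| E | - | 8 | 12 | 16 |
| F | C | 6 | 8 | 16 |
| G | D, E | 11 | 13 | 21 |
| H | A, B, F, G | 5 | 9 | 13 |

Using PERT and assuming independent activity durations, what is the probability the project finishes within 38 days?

0.883

te_A = (1 + 4·3 + 5)/6 = 18/6 = 3; σ²_A = ((5−1)/6)² = 0.444
te_B = (2 + 4·7 + 18)/6 = 48/6 = 8; σ²_B = ((18−2)/6)² = 7.111
te_C = (7 + 4·9 + 11)/6 = 54/6 = 9; σ²_C = ((11−7)/6)² = 0.444
te_D = (2 + 4·4 + 12)/6 = 30/6 = 5; σ²_D = ((12−2)/6)² = 2.778
te_E = (8 + 4·12 + 16)/6 = 72/6 = 12; σ²_E = ((16−8)/6)² = 1.778
te_F = (6 + 4·8 + 16)/6 = 54/6 = 9; σ²_F = ((16−6)/6)² = 2.778
te_G = (11 + 4·13 + 21)/6 = 84/6 = 14; σ²_G = ((21−11)/6)² = 2.778
te_H = (5 + 4·9 + 13)/6 = 54/6 = 9; σ²_H = ((13−5)/6)² = 1.778

Forward pass:
ES_A = 0; EF_A = 3
ES_B = 0; EF_B = 8
ES_C = 0; EF_C = 9
ES_D = 0; EF_D = 5
ES_E = 0; EF_E = 12
ES_F = 9; EF_F = 9+9 = 18
ES_G = max(EF_D=5, EF_E=12) = 12; EF_G = 12+14 = 26
ES_H = max(EF_A=3, EF_B=8, EF_F=18, EF_G=26) = 26; EF_H = 26+9 = 35
Expected project duration μ = 35 days. Critical path: E → G → H.

Variance along critical path = 1.778 + 2.778 + 1.778 = 6.333; σ = √6.333 = 2.517 days.
Z = (38 − 35) / 2.517 = 1.192
P(T ≤ 38) = Φ(1.192) ≈ 0.883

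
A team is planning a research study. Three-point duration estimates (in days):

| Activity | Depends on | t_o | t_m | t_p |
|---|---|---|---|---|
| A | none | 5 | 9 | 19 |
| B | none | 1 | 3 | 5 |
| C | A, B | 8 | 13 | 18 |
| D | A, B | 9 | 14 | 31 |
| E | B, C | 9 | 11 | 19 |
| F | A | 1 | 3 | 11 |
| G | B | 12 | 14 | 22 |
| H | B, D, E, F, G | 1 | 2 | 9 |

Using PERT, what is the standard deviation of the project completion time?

te_A = (5 + 4·9 + 19)/6 = 60/6 = 10; σ²_A = ((19−5)/6)² = 5.444
te_B = (1 + 4·3 + 5)/6 = 18/6 = 3; σ²_B = ((5−1)/6)² = 0.444
te_C = (8 + 4·13 + 18)/6 = 78/6 = 13; σ²_C = ((18−8)/6)² = 2.778
te_D = (9 + 4·14 + 31)/6 = 96/6 = 16; σ²_D = ((31−9)/6)² = 13.444
te_E = (9 + 4·11 + 19)/6 = 72/6 = 12; σ²_E = ((19−9)/6)² = 2.778
te_F = (1 + 4·3 + 11)/6 = 24/6 = 4; σ²_F = ((11−1)/6)² = 2.778
te_G = (12 + 4·14 + 22)/6 = 90/6 = 15; σ²_G = ((22−12)/6)² = 2.778
te_H = (1 + 4·2 + 9)/6 = 18/6 = 3; σ²_H = ((9−1)/6)² = 1.778

Forward pass:
ES_A = 0; EF_A = 10
ES_B = 0; EF_B = 3
ES_C = max(EF_A=10, EF_B=3) = 10; EF_C = 10+13 = 23
ES_D = max(EF_A=10, EF_B=3) = 10; EF_D = 10+16 = 26
ES_E = max(EF_B=3, EF_C=23) = 23; EF_E = 23+12 = 35
ES_F = 10; EF_F = 10+4 = 14
ES_G = 3; EF_G = 3+15 = 18
ES_H = max(EF_B=3, EF_D=26, EF_E=35, EF_F=14, EF_G=18) = 35; EF_H = 35+3 = 38
Expected project duration μ = 38 days. Critical path: A → C → E → H.

Variance along critical path = 5.444 + 2.778 + 2.778 + 1.778 = 12.778
σ = √12.778 = 3.575 days

3.57 days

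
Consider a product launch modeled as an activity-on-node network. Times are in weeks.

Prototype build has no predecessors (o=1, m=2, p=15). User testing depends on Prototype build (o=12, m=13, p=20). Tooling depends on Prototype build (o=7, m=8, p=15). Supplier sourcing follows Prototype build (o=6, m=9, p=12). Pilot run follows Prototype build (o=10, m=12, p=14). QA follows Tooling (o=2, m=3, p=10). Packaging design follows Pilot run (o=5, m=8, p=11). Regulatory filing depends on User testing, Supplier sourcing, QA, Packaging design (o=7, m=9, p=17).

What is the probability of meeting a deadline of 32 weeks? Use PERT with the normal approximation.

te_Prototype build = (1 + 4·2 + 15)/6 = 24/6 = 4; σ²_Prototype build = ((15−1)/6)² = 5.444
te_User testing = (12 + 4·13 + 20)/6 = 84/6 = 14; σ²_User testing = ((20−12)/6)² = 1.778
te_Tooling = (7 + 4·8 + 15)/6 = 54/6 = 9; σ²_Tooling = ((15−7)/6)² = 1.778
te_Supplier sourcing = (6 + 4·9 + 12)/6 = 54/6 = 9; σ²_Supplier sourcing = ((12−6)/6)² = 1.000
te_Pilot run = (10 + 4·12 + 14)/6 = 72/6 = 12; σ²_Pilot run = ((14−10)/6)² = 0.444
te_QA = (2 + 4·3 + 10)/6 = 24/6 = 4; σ²_QA = ((10−2)/6)² = 1.778
te_Packaging design = (5 + 4·8 + 11)/6 = 48/6 = 8; σ²_Packaging design = ((11−5)/6)² = 1.000
te_Regulatory filing = (7 + 4·9 + 17)/6 = 60/6 = 10; σ²_Regulatory filing = ((17−7)/6)² = 2.778

Forward pass:
ES_Prototype build = 0; EF_Prototype build = 4
ES_User testing = 4; EF_User testing = 4+14 = 18
ES_Tooling = 4; EF_Tooling = 4+9 = 13
ES_Supplier sourcing = 4; EF_Supplier sourcing = 4+9 = 13
ES_Pilot run = 4; EF_Pilot run = 4+12 = 16
ES_QA = 13; EF_QA = 13+4 = 17
ES_Packaging design = 16; EF_Packaging design = 16+8 = 24
ES_Regulatory filing = max(EF_User testing=18, EF_Supplier sourcing=13, EF_QA=17, EF_Packaging design=24) = 24; EF_Regulatory filing = 24+10 = 34
Expected project duration μ = 34 weeks. Critical path: Prototype build → Pilot run → Packaging design → Regulatory filing.

Variance along critical path = 5.444 + 0.444 + 1.000 + 2.778 = 9.667; σ = √9.667 = 3.109 weeks.
Z = (32 − 34) / 3.109 = -0.643
P(T ≤ 32) = Φ(-0.643) ≈ 0.260

0.260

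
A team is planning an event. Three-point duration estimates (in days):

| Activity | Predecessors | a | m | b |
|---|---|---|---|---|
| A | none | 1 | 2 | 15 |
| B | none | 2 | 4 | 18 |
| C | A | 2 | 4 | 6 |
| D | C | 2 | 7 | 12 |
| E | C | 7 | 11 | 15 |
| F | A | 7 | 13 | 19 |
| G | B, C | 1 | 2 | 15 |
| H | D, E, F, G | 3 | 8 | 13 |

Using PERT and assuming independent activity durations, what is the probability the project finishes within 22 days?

0.061

te_A = (1 + 4·2 + 15)/6 = 24/6 = 4; σ²_A = ((15−1)/6)² = 5.444
te_B = (2 + 4·4 + 18)/6 = 36/6 = 6; σ²_B = ((18−2)/6)² = 7.111
te_C = (2 + 4·4 + 6)/6 = 24/6 = 4; σ²_C = ((6−2)/6)² = 0.444
te_D = (2 + 4·7 + 12)/6 = 42/6 = 7; σ²_D = ((12−2)/6)² = 2.778
te_E = (7 + 4·11 + 15)/6 = 66/6 = 11; σ²_E = ((15−7)/6)² = 1.778
te_F = (7 + 4·13 + 19)/6 = 78/6 = 13; σ²_F = ((19−7)/6)² = 4.000
te_G = (1 + 4·2 + 15)/6 = 24/6 = 4; σ²_G = ((15−1)/6)² = 5.444
te_H = (3 + 4·8 + 13)/6 = 48/6 = 8; σ²_H = ((13−3)/6)² = 2.778

Forward pass:
ES_A = 0; EF_A = 4
ES_B = 0; EF_B = 6
ES_C = 4; EF_C = 4+4 = 8
ES_D = 8; EF_D = 8+7 = 15
ES_E = 8; EF_E = 8+11 = 19
ES_F = 4; EF_F = 4+13 = 17
ES_G = max(EF_B=6, EF_C=8) = 8; EF_G = 8+4 = 12
ES_H = max(EF_D=15, EF_E=19, EF_F=17, EF_G=12) = 19; EF_H = 19+8 = 27
Expected project duration μ = 27 days. Critical path: A → C → E → H.

Variance along critical path = 5.444 + 0.444 + 1.778 + 2.778 = 10.444; σ = √10.444 = 3.232 days.
Z = (22 − 27) / 3.232 = -1.547
P(T ≤ 22) = Φ(-1.547) ≈ 0.061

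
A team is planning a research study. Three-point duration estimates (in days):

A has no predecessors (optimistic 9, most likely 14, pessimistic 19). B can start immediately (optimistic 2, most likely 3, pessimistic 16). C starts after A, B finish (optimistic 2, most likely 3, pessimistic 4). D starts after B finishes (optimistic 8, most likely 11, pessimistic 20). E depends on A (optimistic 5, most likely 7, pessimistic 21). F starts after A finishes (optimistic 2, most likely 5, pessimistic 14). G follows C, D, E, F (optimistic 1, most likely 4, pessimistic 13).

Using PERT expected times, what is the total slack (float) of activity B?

te_A = (9 + 4·14 + 19)/6 = 84/6 = 14
te_B = (2 + 4·3 + 16)/6 = 30/6 = 5
te_C = (2 + 4·3 + 4)/6 = 18/6 = 3
te_D = (8 + 4·11 + 20)/6 = 72/6 = 12
te_E = (5 + 4·7 + 21)/6 = 54/6 = 9
te_F = (2 + 4·5 + 14)/6 = 36/6 = 6
te_G = (1 + 4·4 + 13)/6 = 30/6 = 5

Forward pass:
ES_A = 0; EF_A = 14
ES_B = 0; EF_B = 5
ES_C = max(EF_A=14, EF_B=5) = 14; EF_C = 14+3 = 17
ES_D = 5; EF_D = 5+12 = 17
ES_E = 14; EF_E = 14+9 = 23
ES_F = 14; EF_F = 14+6 = 20
ES_G = max(EF_C=17, EF_D=17, EF_E=23, EF_F=20) = 23; EF_G = 23+5 = 28
Expected project duration μ = 28 days. Critical path: A → E → G.

Backward pass:
LF_G = 28; LS_G = 28−5 = 23
LF_F = LS_G = 23; LS_F = 23−6 = 17
LF_E = LS_G = 23; LS_E = 23−9 = 14
LF_D = LS_G = 23; LS_D = 23−12 = 11
LF_C = LS_G = 23; LS_C = 23−3 = 20
LF_B = min(LS_C=20, LS_D=11) = 11; LS_B = 11−5 = 6
LF_A = min(LS_C=20, LS_E=14, LS_F=17) = 14; LS_A = 14−14 = 0
Slack_B = LS_B − ES_B = 6 − 0 = 6

6 days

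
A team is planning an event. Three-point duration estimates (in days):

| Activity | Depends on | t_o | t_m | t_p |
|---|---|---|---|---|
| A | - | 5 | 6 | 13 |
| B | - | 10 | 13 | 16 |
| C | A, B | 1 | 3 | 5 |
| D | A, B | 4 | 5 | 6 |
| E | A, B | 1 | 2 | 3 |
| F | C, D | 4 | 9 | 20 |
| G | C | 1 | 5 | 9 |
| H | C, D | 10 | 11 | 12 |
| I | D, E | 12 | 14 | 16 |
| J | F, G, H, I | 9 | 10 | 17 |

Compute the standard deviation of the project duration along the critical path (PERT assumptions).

te_A = (5 + 4·6 + 13)/6 = 42/6 = 7; σ²_A = ((13−5)/6)² = 1.778
te_B = (10 + 4·13 + 16)/6 = 78/6 = 13; σ²_B = ((16−10)/6)² = 1.000
te_C = (1 + 4·3 + 5)/6 = 18/6 = 3; σ²_C = ((5−1)/6)² = 0.444
te_D = (4 + 4·5 + 6)/6 = 30/6 = 5; σ²_D = ((6−4)/6)² = 0.111
te_E = (1 + 4·2 + 3)/6 = 12/6 = 2; σ²_E = ((3−1)/6)² = 0.111
te_F = (4 + 4·9 + 20)/6 = 60/6 = 10; σ²_F = ((20−4)/6)² = 7.111
te_G = (1 + 4·5 + 9)/6 = 30/6 = 5; σ²_G = ((9−1)/6)² = 1.778
te_H = (10 + 4·11 + 12)/6 = 66/6 = 11; σ²_H = ((12−10)/6)² = 0.111
te_I = (12 + 4·14 + 16)/6 = 84/6 = 14; σ²_I = ((16−12)/6)² = 0.444
te_J = (9 + 4·10 + 17)/6 = 66/6 = 11; σ²_J = ((17−9)/6)² = 1.778

Forward pass:
ES_A = 0; EF_A = 7
ES_B = 0; EF_B = 13
ES_C = max(EF_A=7, EF_B=13) = 13; EF_C = 13+3 = 16
ES_D = max(EF_A=7, EF_B=13) = 13; EF_D = 13+5 = 18
ES_E = max(EF_A=7, EF_B=13) = 13; EF_E = 13+2 = 15
ES_F = max(EF_C=16, EF_D=18) = 18; EF_F = 18+10 = 28
ES_G = 16; EF_G = 16+5 = 21
ES_H = max(EF_C=16, EF_D=18) = 18; EF_H = 18+11 = 29
ES_I = max(EF_D=18, EF_E=15) = 18; EF_I = 18+14 = 32
ES_J = max(EF_F=28, EF_G=21, EF_H=29, EF_I=32) = 32; EF_J = 32+11 = 43
Expected project duration μ = 43 days. Critical path: B → D → I → J.

Variance along critical path = 1.000 + 0.111 + 0.444 + 1.778 = 3.333
σ = √3.333 = 1.826 days

1.83 days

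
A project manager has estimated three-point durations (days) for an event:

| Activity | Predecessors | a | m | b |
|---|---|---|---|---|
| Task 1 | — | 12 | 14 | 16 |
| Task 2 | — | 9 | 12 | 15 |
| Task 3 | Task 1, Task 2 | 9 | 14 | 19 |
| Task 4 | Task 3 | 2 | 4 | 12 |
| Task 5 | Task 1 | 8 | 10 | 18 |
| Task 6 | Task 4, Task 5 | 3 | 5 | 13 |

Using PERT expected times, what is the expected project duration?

39 days

te_Task 1 = (12 + 4·14 + 16)/6 = 84/6 = 14
te_Task 2 = (9 + 4·12 + 15)/6 = 72/6 = 12
te_Task 3 = (9 + 4·14 + 19)/6 = 84/6 = 14
te_Task 4 = (2 + 4·4 + 12)/6 = 30/6 = 5
te_Task 5 = (8 + 4·10 + 18)/6 = 66/6 = 11
te_Task 6 = (3 + 4·5 + 13)/6 = 36/6 = 6

Forward pass:
ES_Task 1 = 0; EF_Task 1 = 14
ES_Task 2 = 0; EF_Task 2 = 12
ES_Task 3 = max(EF_Task 1=14, EF_Task 2=12) = 14; EF_Task 3 = 14+14 = 28
ES_Task 4 = 28; EF_Task 4 = 28+5 = 33
ES_Task 5 = 14; EF_Task 5 = 14+11 = 25
ES_Task 6 = max(EF_Task 4=33, EF_Task 5=25) = 33; EF_Task 6 = 33+6 = 39
Expected project duration μ = 39 days. Critical path: Task 1 → Task 3 → Task 4 → Task 6.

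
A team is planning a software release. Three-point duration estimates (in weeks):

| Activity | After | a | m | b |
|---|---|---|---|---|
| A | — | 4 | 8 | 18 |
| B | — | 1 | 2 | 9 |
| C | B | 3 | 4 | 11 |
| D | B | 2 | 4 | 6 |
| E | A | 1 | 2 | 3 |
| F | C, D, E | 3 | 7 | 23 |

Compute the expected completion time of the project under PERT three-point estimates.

20 weeks

te_A = (4 + 4·8 + 18)/6 = 54/6 = 9
te_B = (1 + 4·2 + 9)/6 = 18/6 = 3
te_C = (3 + 4·4 + 11)/6 = 30/6 = 5
te_D = (2 + 4·4 + 6)/6 = 24/6 = 4
te_E = (1 + 4·2 + 3)/6 = 12/6 = 2
te_F = (3 + 4·7 + 23)/6 = 54/6 = 9

Forward pass:
ES_A = 0; EF_A = 9
ES_B = 0; EF_B = 3
ES_C = 3; EF_C = 3+5 = 8
ES_D = 3; EF_D = 3+4 = 7
ES_E = 9; EF_E = 9+2 = 11
ES_F = max(EF_C=8, EF_D=7, EF_E=11) = 11; EF_F = 11+9 = 20
Expected project duration μ = 20 weeks. Critical path: A → E → F.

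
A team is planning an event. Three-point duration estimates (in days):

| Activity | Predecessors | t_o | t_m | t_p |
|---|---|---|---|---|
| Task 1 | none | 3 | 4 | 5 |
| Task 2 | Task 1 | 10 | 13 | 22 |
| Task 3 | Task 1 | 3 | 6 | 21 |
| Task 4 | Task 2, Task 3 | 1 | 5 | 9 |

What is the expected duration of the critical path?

23 days

te_Task 1 = (3 + 4·4 + 5)/6 = 24/6 = 4
te_Task 2 = (10 + 4·13 + 22)/6 = 84/6 = 14
te_Task 3 = (3 + 4·6 + 21)/6 = 48/6 = 8
te_Task 4 = (1 + 4·5 + 9)/6 = 30/6 = 5

Forward pass:
ES_Task 1 = 0; EF_Task 1 = 4
ES_Task 2 = 4; EF_Task 2 = 4+14 = 18
ES_Task 3 = 4; EF_Task 3 = 4+8 = 12
ES_Task 4 = max(EF_Task 2=18, EF_Task 3=12) = 18; EF_Task 4 = 18+5 = 23
Expected project duration μ = 23 days. Critical path: Task 1 → Task 2 → Task 4.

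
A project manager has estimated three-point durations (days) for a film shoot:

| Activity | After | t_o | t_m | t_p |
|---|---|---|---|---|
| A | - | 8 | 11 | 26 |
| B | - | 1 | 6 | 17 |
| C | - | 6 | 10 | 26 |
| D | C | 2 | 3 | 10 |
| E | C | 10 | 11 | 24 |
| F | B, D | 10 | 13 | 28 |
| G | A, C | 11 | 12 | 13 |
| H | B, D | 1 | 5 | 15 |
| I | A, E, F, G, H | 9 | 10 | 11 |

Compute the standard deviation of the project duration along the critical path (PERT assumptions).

te_A = (8 + 4·11 + 26)/6 = 78/6 = 13; σ²_A = ((26−8)/6)² = 9.000
te_B = (1 + 4·6 + 17)/6 = 42/6 = 7; σ²_B = ((17−1)/6)² = 7.111
te_C = (6 + 4·10 + 26)/6 = 72/6 = 12; σ²_C = ((26−6)/6)² = 11.111
te_D = (2 + 4·3 + 10)/6 = 24/6 = 4; σ²_D = ((10−2)/6)² = 1.778
te_E = (10 + 4·11 + 24)/6 = 78/6 = 13; σ²_E = ((24−10)/6)² = 5.444
te_F = (10 + 4·13 + 28)/6 = 90/6 = 15; σ²_F = ((28−10)/6)² = 9.000
te_G = (11 + 4·12 + 13)/6 = 72/6 = 12; σ²_G = ((13−11)/6)² = 0.111
te_H = (1 + 4·5 + 15)/6 = 36/6 = 6; σ²_H = ((15−1)/6)² = 5.444
te_I = (9 + 4·10 + 11)/6 = 60/6 = 10; σ²_I = ((11−9)/6)² = 0.111

Forward pass:
ES_A = 0; EF_A = 13
ES_B = 0; EF_B = 7
ES_C = 0; EF_C = 12
ES_D = 12; EF_D = 12+4 = 16
ES_E = 12; EF_E = 12+13 = 25
ES_F = max(EF_B=7, EF_D=16) = 16; EF_F = 16+15 = 31
ES_G = max(EF_A=13, EF_C=12) = 13; EF_G = 13+12 = 25
ES_H = max(EF_B=7, EF_D=16) = 16; EF_H = 16+6 = 22
ES_I = max(EF_A=13, EF_E=25, EF_F=31, EF_G=25, EF_H=22) = 31; EF_I = 31+10 = 41
Expected project duration μ = 41 days. Critical path: C → D → F → I.

Variance along critical path = 11.111 + 1.778 + 9.000 + 0.111 = 22.000
σ = √22.000 = 4.690 days

4.69 days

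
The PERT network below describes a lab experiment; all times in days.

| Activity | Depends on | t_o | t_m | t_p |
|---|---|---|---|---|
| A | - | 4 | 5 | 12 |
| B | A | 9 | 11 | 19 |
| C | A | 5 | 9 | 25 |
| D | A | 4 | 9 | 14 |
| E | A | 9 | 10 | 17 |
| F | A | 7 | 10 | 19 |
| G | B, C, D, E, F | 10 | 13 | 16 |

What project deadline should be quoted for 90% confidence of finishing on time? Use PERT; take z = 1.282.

te_A = (4 + 4·5 + 12)/6 = 36/6 = 6; σ²_A = ((12−4)/6)² = 1.778
te_B = (9 + 4·11 + 19)/6 = 72/6 = 12; σ²_B = ((19−9)/6)² = 2.778
te_C = (5 + 4·9 + 25)/6 = 66/6 = 11; σ²_C = ((25−5)/6)² = 11.111
te_D = (4 + 4·9 + 14)/6 = 54/6 = 9; σ²_D = ((14−4)/6)² = 2.778
te_E = (9 + 4·10 + 17)/6 = 66/6 = 11; σ²_E = ((17−9)/6)² = 1.778
te_F = (7 + 4·10 + 19)/6 = 66/6 = 11; σ²_F = ((19−7)/6)² = 4.000
te_G = (10 + 4·13 + 16)/6 = 78/6 = 13; σ²_G = ((16−10)/6)² = 1.000

Forward pass:
ES_A = 0; EF_A = 6
ES_B = 6; EF_B = 6+12 = 18
ES_C = 6; EF_C = 6+11 = 17
ES_D = 6; EF_D = 6+9 = 15
ES_E = 6; EF_E = 6+11 = 17
ES_F = 6; EF_F = 6+11 = 17
ES_G = max(EF_B=18, EF_C=17, EF_D=15, EF_E=17, EF_F=17) = 18; EF_G = 18+13 = 31
Expected project duration μ = 31 days. Critical path: A → B → G.

Variance along critical path = 1.778 + 2.778 + 1.000 = 5.556; σ = 2.357 days.
D = μ + z·σ = 31 + 1.282·2.357 = 34.0 days

34.0 days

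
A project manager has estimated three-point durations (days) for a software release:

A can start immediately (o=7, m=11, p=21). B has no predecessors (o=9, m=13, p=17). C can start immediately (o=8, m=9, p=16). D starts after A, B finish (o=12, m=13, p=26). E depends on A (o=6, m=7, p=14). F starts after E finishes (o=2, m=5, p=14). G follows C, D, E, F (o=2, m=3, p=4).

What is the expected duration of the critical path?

te_A = (7 + 4·11 + 21)/6 = 72/6 = 12
te_B = (9 + 4·13 + 17)/6 = 78/6 = 13
te_C = (8 + 4·9 + 16)/6 = 60/6 = 10
te_D = (12 + 4·13 + 26)/6 = 90/6 = 15
te_E = (6 + 4·7 + 14)/6 = 48/6 = 8
te_F = (2 + 4·5 + 14)/6 = 36/6 = 6
te_G = (2 + 4·3 + 4)/6 = 18/6 = 3

Forward pass:
ES_A = 0; EF_A = 12
ES_B = 0; EF_B = 13
ES_C = 0; EF_C = 10
ES_D = max(EF_A=12, EF_B=13) = 13; EF_D = 13+15 = 28
ES_E = 12; EF_E = 12+8 = 20
ES_F = 20; EF_F = 20+6 = 26
ES_G = max(EF_C=10, EF_D=28, EF_E=20, EF_F=26) = 28; EF_G = 28+3 = 31
Expected project duration μ = 31 days. Critical path: B → D → G.

31 days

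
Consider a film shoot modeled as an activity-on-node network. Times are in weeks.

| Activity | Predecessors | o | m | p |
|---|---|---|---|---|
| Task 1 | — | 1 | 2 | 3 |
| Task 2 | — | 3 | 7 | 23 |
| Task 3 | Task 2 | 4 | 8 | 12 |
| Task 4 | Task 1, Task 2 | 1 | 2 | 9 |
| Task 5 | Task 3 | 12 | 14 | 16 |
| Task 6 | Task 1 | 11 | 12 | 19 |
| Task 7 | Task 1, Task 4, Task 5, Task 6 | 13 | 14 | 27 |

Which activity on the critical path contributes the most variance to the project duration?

Task 2

te_Task 1 = (1 + 4·2 + 3)/6 = 12/6 = 2; σ²_Task 1 = ((3−1)/6)² = 0.111
te_Task 2 = (3 + 4·7 + 23)/6 = 54/6 = 9; σ²_Task 2 = ((23−3)/6)² = 11.111
te_Task 3 = (4 + 4·8 + 12)/6 = 48/6 = 8; σ²_Task 3 = ((12−4)/6)² = 1.778
te_Task 4 = (1 + 4·2 + 9)/6 = 18/6 = 3; σ²_Task 4 = ((9−1)/6)² = 1.778
te_Task 5 = (12 + 4·14 + 16)/6 = 84/6 = 14; σ²_Task 5 = ((16−12)/6)² = 0.444
te_Task 6 = (11 + 4·12 + 19)/6 = 78/6 = 13; σ²_Task 6 = ((19−11)/6)² = 1.778
te_Task 7 = (13 + 4·14 + 27)/6 = 96/6 = 16; σ²_Task 7 = ((27−13)/6)² = 5.444

Forward pass:
ES_Task 1 = 0; EF_Task 1 = 2
ES_Task 2 = 0; EF_Task 2 = 9
ES_Task 3 = 9; EF_Task 3 = 9+8 = 17
ES_Task 4 = max(EF_Task 1=2, EF_Task 2=9) = 9; EF_Task 4 = 9+3 = 12
ES_Task 5 = 17; EF_Task 5 = 17+14 = 31
ES_Task 6 = 2; EF_Task 6 = 2+13 = 15
ES_Task 7 = max(EF_Task 1=2, EF_Task 4=12, EF_Task 5=31, EF_Task 6=15) = 31; EF_Task 7 = 31+16 = 47
Expected project duration μ = 47 weeks. Critical path: Task 2 → Task 3 → Task 5 → Task 7.

Variances on critical path: σ²_Task 2=11.111, σ²_Task 3=1.778, σ²_Task 5=0.444, σ²_Task 7=5.444.
Largest is σ²_Task 2 = 11.111.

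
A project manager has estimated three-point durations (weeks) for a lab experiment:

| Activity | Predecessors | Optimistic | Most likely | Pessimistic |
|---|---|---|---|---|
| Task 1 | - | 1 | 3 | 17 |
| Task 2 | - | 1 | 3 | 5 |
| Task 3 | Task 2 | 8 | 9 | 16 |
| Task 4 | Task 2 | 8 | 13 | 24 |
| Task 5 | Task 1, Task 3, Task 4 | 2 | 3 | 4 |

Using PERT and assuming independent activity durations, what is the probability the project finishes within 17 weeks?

0.139

te_Task 1 = (1 + 4·3 + 17)/6 = 30/6 = 5; σ²_Task 1 = ((17−1)/6)² = 7.111
te_Task 2 = (1 + 4·3 + 5)/6 = 18/6 = 3; σ²_Task 2 = ((5−1)/6)² = 0.444
te_Task 3 = (8 + 4·9 + 16)/6 = 60/6 = 10; σ²_Task 3 = ((16−8)/6)² = 1.778
te_Task 4 = (8 + 4·13 + 24)/6 = 84/6 = 14; σ²_Task 4 = ((24−8)/6)² = 7.111
te_Task 5 = (2 + 4·3 + 4)/6 = 18/6 = 3; σ²_Task 5 = ((4−2)/6)² = 0.111

Forward pass:
ES_Task 1 = 0; EF_Task 1 = 5
ES_Task 2 = 0; EF_Task 2 = 3
ES_Task 3 = 3; EF_Task 3 = 3+10 = 13
ES_Task 4 = 3; EF_Task 4 = 3+14 = 17
ES_Task 5 = max(EF_Task 1=5, EF_Task 3=13, EF_Task 4=17) = 17; EF_Task 5 = 17+3 = 20
Expected project duration μ = 20 weeks. Critical path: Task 2 → Task 4 → Task 5.

Variance along critical path = 0.444 + 7.111 + 0.111 = 7.667; σ = √7.667 = 2.769 weeks.
Z = (17 − 20) / 2.769 = -1.083
P(T ≤ 17) = Φ(-1.083) ≈ 0.139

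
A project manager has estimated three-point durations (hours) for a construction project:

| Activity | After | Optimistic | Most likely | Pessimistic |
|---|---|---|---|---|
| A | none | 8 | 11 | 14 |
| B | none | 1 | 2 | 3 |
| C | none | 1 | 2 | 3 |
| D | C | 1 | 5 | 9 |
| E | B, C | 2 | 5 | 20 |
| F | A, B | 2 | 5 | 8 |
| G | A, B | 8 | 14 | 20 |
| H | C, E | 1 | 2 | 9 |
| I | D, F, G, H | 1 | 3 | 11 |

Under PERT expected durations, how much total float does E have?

te_A = (8 + 4·11 + 14)/6 = 66/6 = 11
te_B = (1 + 4·2 + 3)/6 = 12/6 = 2
te_C = (1 + 4·2 + 3)/6 = 12/6 = 2
te_D = (1 + 4·5 + 9)/6 = 30/6 = 5
te_E = (2 + 4·5 + 20)/6 = 42/6 = 7
te_F = (2 + 4·5 + 8)/6 = 30/6 = 5
te_G = (8 + 4·14 + 20)/6 = 84/6 = 14
te_H = (1 + 4·2 + 9)/6 = 18/6 = 3
te_I = (1 + 4·3 + 11)/6 = 24/6 = 4

Forward pass:
ES_A = 0; EF_A = 11
ES_B = 0; EF_B = 2
ES_C = 0; EF_C = 2
ES_D = 2; EF_D = 2+5 = 7
ES_E = max(EF_B=2, EF_C=2) = 2; EF_E = 2+7 = 9
ES_F = max(EF_A=11, EF_B=2) = 11; EF_F = 11+5 = 16
ES_G = max(EF_A=11, EF_B=2) = 11; EF_G = 11+14 = 25
ES_H = max(EF_C=2, EF_E=9) = 9; EF_H = 9+3 = 12
ES_I = max(EF_D=7, EF_F=16, EF_G=25, EF_H=12) = 25; EF_I = 25+4 = 29
Expected project duration μ = 29 hours. Critical path: A → G → I.

Backward pass:
LF_I = 29; LS_I = 29−4 = 25
LF_H = LS_I = 25; LS_H = 25−3 = 22
LF_G = LS_I = 25; LS_G = 25−14 = 11
LF_F = LS_I = 25; LS_F = 25−5 = 20
LF_E = LS_H = 22; LS_E = 22−7 = 15
LF_D = LS_I = 25; LS_D = 25−5 = 20
LF_C = min(LS_D=20, LS_E=15, LS_H=22) = 15; LS_C = 15−2 = 13
LF_B = min(LS_E=15, LS_F=20, LS_G=11) = 11; LS_B = 11−2 = 9
LF_A = min(LS_F=20, LS_G=11) = 11; LS_A = 11−11 = 0
Slack_E = LS_E − ES_E = 15 − 2 = 13

13 hours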